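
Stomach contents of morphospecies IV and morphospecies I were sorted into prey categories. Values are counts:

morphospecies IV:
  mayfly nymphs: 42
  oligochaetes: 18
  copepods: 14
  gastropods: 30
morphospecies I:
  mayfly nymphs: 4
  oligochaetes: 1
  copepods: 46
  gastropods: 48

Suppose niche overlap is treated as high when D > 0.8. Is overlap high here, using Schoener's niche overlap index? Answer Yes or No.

Proportions for morphospecies IV (n=104): 42/104=0.4038, 18/104=0.1731, 14/104=0.1346, 30/104=0.2885
Proportions for morphospecies I (n=99): 4/99=0.0404, 1/99=0.0101, 46/99=0.4646, 48/99=0.4848
Σ|p₁ᵢ − p₂ᵢ| = 0.3634 + 0.1630 + 0.3300 + 0.1963 = 1.0527
D = 1 − ½ × 1.0527 = 1 − 0.52635 = 0.47365
D = 0.47365 < 0.8 → No.

No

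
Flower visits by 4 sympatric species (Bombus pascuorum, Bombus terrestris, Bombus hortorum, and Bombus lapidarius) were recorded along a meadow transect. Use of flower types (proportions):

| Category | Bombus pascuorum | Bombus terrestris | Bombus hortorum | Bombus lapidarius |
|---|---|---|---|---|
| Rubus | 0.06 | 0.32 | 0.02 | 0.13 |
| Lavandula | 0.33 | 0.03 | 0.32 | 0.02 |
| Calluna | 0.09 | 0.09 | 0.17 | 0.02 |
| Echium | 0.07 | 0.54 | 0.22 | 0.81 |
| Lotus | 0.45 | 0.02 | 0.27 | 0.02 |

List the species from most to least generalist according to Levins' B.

Σp_pascᵢ² = 0.06² + 0.33² + 0.09² + 0.07² + 0.45² = 0.0036 + 0.1089 + 0.0081 + 0.0049 + 0.2025 = 0.3280
B_pasc = 1 / 0.3280 = 3.0488
Σp_terrᵢ² = 0.32² + 0.03² + 0.09² + 0.54² + 0.02² = 0.1024 + 0.0009 + 0.0081 + 0.2916 + 0.0004 = 0.4034
B_terr = 1 / 0.4034 = 2.4789
Σp_hortᵢ² = 0.02² + 0.32² + 0.17² + 0.22² + 0.27² = 0.0004 + 0.1024 + 0.0289 + 0.0484 + 0.0729 = 0.2530
B_hort = 1 / 0.2530 = 3.9526
Σp_lapiᵢ² = 0.13² + 0.02² + 0.02² + 0.81² + 0.02² = 0.0169 + 0.0004 + 0.0004 + 0.6561 + 0.0004 = 0.6742
B_lapi = 1 / 0.6742 = 1.4832
Ranking by B (broadest → narrowest): Bombus hortorum (3.95) > Bombus pascuorum (3.05) > Bombus terrestris (2.48) > Bombus lapidarius (1.48)

Bombus hortorum > Bombus pascuorum > Bombus terrestris > Bombus lapidarius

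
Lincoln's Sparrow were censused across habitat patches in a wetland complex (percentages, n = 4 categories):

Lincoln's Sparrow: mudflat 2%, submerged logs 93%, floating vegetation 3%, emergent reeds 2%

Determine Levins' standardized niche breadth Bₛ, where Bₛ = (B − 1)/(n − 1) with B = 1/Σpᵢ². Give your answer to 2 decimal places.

0.05

Convert percentages to proportions (divide by 100).
Σpᵢ² = 0.02² + 0.93² + 0.03² + 0.02² = 0.0004 + 0.8649 + 0.0009 + 0.0004 = 0.8666
B = 1 / 0.8666 = 1.1539
Bₛ = (B − 1)/(n − 1) = (1.1539 − 1)/(4 − 1) = 0.1539/3 = 0.0513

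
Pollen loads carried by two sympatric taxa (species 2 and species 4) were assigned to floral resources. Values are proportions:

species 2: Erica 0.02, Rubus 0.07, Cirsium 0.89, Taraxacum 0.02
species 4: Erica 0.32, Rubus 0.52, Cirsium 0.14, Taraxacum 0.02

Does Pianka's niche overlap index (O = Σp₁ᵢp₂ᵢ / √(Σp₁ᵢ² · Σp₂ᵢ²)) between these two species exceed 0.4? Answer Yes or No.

Σ p₁ᵢp₂ᵢ = 0.0064 + 0.0364 + 0.1246 + 0.0004 = 0.1678
Σp_1ᵢ² = 0.02² + 0.07² + 0.89² + 0.02² = 0.0004 + 0.0049 + 0.7921 + 0.0004 = 0.7978
Σp_2ᵢ² = 0.32² + 0.52² + 0.14² + 0.02² = 0.1024 + 0.2704 + 0.0196 + 0.0004 = 0.3928
O = 0.1678 / √(0.7978 × 0.3928) = 0.1678 / 0.55980 = 0.2997
O = 0.2997 < 0.4 → No.

No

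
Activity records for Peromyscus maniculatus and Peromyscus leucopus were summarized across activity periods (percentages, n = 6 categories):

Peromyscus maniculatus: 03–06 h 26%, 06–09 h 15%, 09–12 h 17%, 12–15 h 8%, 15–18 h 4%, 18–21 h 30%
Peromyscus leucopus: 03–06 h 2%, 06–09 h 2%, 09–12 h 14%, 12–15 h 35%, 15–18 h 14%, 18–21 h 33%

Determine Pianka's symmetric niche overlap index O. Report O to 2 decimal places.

Convert percentages to proportions (divide by 100).
Σ p₁ᵢp₂ᵢ = 0.0052 + 0.0030 + 0.0238 + 0.0280 + 0.0056 + 0.0990 = 0.1646
Σp_1ᵢ² = 0.26² + 0.15² + 0.17² + 0.08² + 0.04² + 0.30² = 0.0676 + 0.0225 + 0.0289 + 0.0064 + 0.0016 + 0.0900 = 0.2170
Σp_2ᵢ² = 0.02² + 0.02² + 0.14² + 0.35² + 0.14² + 0.33² = 0.0004 + 0.0004 + 0.0196 + 0.1225 + 0.0196 + 0.1089 = 0.2714
O = 0.1646 / √(0.2170 × 0.2714) = 0.1646 / 0.24268 = 0.6783

0.68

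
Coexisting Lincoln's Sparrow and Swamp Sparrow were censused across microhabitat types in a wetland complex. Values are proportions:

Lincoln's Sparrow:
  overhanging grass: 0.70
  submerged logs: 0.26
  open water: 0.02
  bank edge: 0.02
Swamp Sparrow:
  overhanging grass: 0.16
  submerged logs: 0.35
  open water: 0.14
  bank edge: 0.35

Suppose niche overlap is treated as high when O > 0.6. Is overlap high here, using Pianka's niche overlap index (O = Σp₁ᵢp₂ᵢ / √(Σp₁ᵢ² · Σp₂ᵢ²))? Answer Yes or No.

Σ p₁ᵢp₂ᵢ = 0.1120 + 0.0910 + 0.0028 + 0.0070 = 0.2128
Σp_1ᵢ² = 0.70² + 0.26² + 0.02² + 0.02² = 0.4900 + 0.0676 + 0.0004 + 0.0004 = 0.5584
Σp_2ᵢ² = 0.16² + 0.35² + 0.14² + 0.35² = 0.0256 + 0.1225 + 0.0196 + 0.1225 = 0.2902
O = 0.2128 / √(0.5584 × 0.2902) = 0.2128 / 0.40255 = 0.5286
O = 0.5286 < 0.6 → No.

No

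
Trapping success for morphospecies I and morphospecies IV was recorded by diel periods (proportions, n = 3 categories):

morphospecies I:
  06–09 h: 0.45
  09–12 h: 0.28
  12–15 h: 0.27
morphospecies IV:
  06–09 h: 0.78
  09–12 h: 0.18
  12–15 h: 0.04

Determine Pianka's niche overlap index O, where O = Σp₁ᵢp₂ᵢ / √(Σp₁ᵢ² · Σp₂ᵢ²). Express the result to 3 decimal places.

Σ p₁ᵢp₂ᵢ = 0.3510 + 0.0504 + 0.0108 = 0.4122
Σp_1ᵢ² = 0.45² + 0.28² + 0.27² = 0.2025 + 0.0784 + 0.0729 = 0.3538
Σp_2ᵢ² = 0.78² + 0.18² + 0.04² = 0.6084 + 0.0324 + 0.0016 = 0.6424
O = 0.4122 / √(0.3538 × 0.6424) = 0.4122 / 0.476740 = 0.86462

0.865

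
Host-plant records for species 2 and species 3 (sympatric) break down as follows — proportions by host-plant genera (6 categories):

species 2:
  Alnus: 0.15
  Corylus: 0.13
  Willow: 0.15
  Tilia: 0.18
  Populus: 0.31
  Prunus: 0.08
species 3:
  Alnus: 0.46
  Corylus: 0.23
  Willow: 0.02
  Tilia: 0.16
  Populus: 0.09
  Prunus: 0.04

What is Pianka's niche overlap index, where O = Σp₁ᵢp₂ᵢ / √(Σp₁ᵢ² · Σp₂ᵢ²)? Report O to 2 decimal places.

0.67

Σ p₁ᵢp₂ᵢ = 0.0690 + 0.0299 + 0.0030 + 0.0288 + 0.0279 + 0.0032 = 0.1618
Σp_1ᵢ² = 0.15² + 0.13² + 0.15² + 0.18² + 0.31² + 0.08² = 0.0225 + 0.0169 + 0.0225 + 0.0324 + 0.0961 + 0.0064 = 0.1968
Σp_2ᵢ² = 0.46² + 0.23² + 0.02² + 0.16² + 0.09² + 0.04² = 0.2116 + 0.0529 + 0.0004 + 0.0256 + 0.0081 + 0.0016 = 0.3002
O = 0.1618 / √(0.1968 × 0.3002) = 0.1618 / 0.24306 = 0.6657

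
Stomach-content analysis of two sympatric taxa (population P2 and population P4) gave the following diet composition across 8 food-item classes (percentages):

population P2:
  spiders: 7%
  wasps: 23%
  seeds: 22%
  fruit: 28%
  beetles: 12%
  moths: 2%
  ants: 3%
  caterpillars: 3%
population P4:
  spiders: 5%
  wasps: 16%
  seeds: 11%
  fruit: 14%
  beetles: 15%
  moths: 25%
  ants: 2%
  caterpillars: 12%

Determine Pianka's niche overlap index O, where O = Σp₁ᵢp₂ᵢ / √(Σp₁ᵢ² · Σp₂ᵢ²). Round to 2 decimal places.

Convert percentages to proportions (divide by 100).
Σ p₁ᵢp₂ᵢ = 0.0035 + 0.0368 + 0.0242 + 0.0392 + 0.0180 + 0.0050 + 0.0006 + 0.0036 = 0.1309
Σp_1ᵢ² = 0.07² + 0.23² + 0.22² + 0.28² + 0.12² + 0.02² + 0.03² + 0.03² = 0.0049 + 0.0529 + 0.0484 + 0.0784 + 0.0144 + 0.0004 + 0.0009 + 0.0009 = 0.2012
Σp_2ᵢ² = 0.05² + 0.16² + 0.11² + 0.14² + 0.15² + 0.25² + 0.02² + 0.12² = 0.0025 + 0.0256 + 0.0121 + 0.0196 + 0.0225 + 0.0625 + 0.0004 + 0.0144 = 0.1596
O = 0.1309 / √(0.2012 × 0.1596) = 0.1309 / 0.17920 = 0.7305

0.73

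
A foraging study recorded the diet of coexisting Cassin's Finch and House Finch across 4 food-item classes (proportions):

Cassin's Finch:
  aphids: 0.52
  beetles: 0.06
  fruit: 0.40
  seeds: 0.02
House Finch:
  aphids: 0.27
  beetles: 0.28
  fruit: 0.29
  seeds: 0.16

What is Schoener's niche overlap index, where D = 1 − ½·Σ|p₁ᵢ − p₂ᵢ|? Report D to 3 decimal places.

Σ|p₁ᵢ − p₂ᵢ| = 0.25 + 0.22 + 0.11 + 0.14 = 0.72
D = 1 − ½ × 0.72 = 1 − 0.360 = 0.64000

0.640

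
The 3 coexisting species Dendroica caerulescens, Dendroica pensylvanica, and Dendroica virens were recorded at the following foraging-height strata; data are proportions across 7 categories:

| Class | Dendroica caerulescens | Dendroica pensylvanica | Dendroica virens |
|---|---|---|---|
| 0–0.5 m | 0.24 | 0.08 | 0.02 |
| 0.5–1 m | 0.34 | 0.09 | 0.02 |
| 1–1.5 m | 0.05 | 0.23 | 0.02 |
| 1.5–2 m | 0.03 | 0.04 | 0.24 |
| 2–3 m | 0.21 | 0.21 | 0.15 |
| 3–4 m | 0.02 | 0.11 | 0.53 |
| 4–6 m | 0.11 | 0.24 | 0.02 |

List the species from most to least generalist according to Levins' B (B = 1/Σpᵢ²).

Σp_caerᵢ² = 0.24² + 0.34² + 0.05² + 0.03² + 0.21² + 0.02² + 0.11² = 0.0576 + 0.1156 + 0.0025 + 0.0009 + 0.0441 + 0.0004 + 0.0121 = 0.2332
B_caer = 1 / 0.2332 = 4.2882
Σp_pensᵢ² = 0.08² + 0.09² + 0.23² + 0.04² + 0.21² + 0.11² + 0.24² = 0.0064 + 0.0081 + 0.0529 + 0.0016 + 0.0441 + 0.0121 + 0.0576 = 0.1828
B_pens = 1 / 0.1828 = 5.4705
Σp_vireᵢ² = 0.02² + 0.02² + 0.02² + 0.24² + 0.15² + 0.53² + 0.02² = 0.0004 + 0.0004 + 0.0004 + 0.0576 + 0.0225 + 0.2809 + 0.0004 = 0.3626
B_vire = 1 / 0.3626 = 2.7579
Ranking by B (broadest → narrowest): Dendroica pensylvanica (5.47) > Dendroica caerulescens (4.29) > Dendroica virens (2.76)

Dendroica pensylvanica > Dendroica caerulescens > Dendroica virens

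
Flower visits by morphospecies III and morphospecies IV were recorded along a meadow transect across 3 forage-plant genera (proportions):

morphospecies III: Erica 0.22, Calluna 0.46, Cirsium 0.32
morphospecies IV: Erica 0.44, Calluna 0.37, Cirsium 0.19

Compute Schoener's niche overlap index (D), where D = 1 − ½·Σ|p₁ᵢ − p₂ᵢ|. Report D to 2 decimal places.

0.78

Σ|p₁ᵢ − p₂ᵢ| = 0.22 + 0.09 + 0.13 = 0.44
D = 1 − ½ × 0.44 = 1 − 0.220 = 0.7800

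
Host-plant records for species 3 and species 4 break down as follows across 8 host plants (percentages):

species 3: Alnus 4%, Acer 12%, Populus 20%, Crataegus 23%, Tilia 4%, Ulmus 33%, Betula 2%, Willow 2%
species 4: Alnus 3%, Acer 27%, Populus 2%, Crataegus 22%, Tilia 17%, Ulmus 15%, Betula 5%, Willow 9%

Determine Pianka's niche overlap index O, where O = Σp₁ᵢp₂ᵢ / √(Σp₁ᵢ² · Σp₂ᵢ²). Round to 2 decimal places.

0.73

Convert percentages to proportions (divide by 100).
Σ p₁ᵢp₂ᵢ = 0.0012 + 0.0324 + 0.0040 + 0.0506 + 0.0068 + 0.0495 + 0.0010 + 0.0018 = 0.1473
Σp_1ᵢ² = 0.04² + 0.12² + 0.20² + 0.23² + 0.04² + 0.33² + 0.02² + 0.02² = 0.0016 + 0.0144 + 0.0400 + 0.0529 + 0.0016 + 0.1089 + 0.0004 + 0.0004 = 0.2202
Σp_2ᵢ² = 0.03² + 0.27² + 0.02² + 0.22² + 0.17² + 0.15² + 0.05² + 0.09² = 0.0009 + 0.0729 + 0.0004 + 0.0484 + 0.0289 + 0.0225 + 0.0025 + 0.0081 = 0.1846
O = 0.1473 / √(0.2202 × 0.1846) = 0.1473 / 0.20162 = 0.7306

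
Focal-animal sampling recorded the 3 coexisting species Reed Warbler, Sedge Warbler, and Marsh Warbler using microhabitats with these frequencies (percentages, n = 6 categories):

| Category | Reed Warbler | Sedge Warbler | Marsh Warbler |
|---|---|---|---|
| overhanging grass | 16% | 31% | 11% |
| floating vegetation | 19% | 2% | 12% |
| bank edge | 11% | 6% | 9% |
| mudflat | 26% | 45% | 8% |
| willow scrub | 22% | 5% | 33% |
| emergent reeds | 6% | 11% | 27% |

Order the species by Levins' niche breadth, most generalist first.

Convert percentages to proportions (divide by 100).
Σp_Reedᵢ² = 0.16² + 0.19² + 0.11² + 0.26² + 0.22² + 0.06² = 0.0256 + 0.0361 + 0.0121 + 0.0676 + 0.0484 + 0.0036 = 0.1934
B_Reed = 1 / 0.1934 = 5.1706
Σp_Sedgᵢ² = 0.31² + 0.02² + 0.06² + 0.45² + 0.05² + 0.11² = 0.0961 + 0.0004 + 0.0036 + 0.2025 + 0.0025 + 0.0121 = 0.3172
B_Sedg = 1 / 0.3172 = 3.1526
Σp_Marsᵢ² = 0.11² + 0.12² + 0.09² + 0.08² + 0.33² + 0.27² = 0.0121 + 0.0144 + 0.0081 + 0.0064 + 0.1089 + 0.0729 = 0.2228
B_Mars = 1 / 0.2228 = 4.4883
Ranking by B (broadest → narrowest): Reed Warbler (5.17) > Marsh Warbler (4.49) > Sedge Warbler (3.15)

Reed Warbler > Marsh Warbler > Sedge Warbler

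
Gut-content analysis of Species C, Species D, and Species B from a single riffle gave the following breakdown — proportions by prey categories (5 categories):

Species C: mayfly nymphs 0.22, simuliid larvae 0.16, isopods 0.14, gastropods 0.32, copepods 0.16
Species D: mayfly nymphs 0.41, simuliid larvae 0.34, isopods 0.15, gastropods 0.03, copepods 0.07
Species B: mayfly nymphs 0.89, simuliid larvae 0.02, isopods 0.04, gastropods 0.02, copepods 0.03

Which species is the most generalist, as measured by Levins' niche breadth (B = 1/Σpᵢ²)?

Species C

Σp_Cᵢ² = 0.22² + 0.16² + 0.14² + 0.32² + 0.16² = 0.0484 + 0.0256 + 0.0196 + 0.1024 + 0.0256 = 0.2216
B_C = 1 / 0.2216 = 4.5126
Σp_Dᵢ² = 0.41² + 0.34² + 0.15² + 0.03² + 0.07² = 0.1681 + 0.1156 + 0.0225 + 0.0009 + 0.0049 = 0.3120
B_D = 1 / 0.3120 = 3.2051
Σp_Bᵢ² = 0.89² + 0.02² + 0.04² + 0.02² + 0.03² = 0.7921 + 0.0004 + 0.0016 + 0.0004 + 0.0009 = 0.7954
B_B = 1 / 0.7954 = 1.2572
Highest B → broadest niche (most generalist): Species C (B = 4.51).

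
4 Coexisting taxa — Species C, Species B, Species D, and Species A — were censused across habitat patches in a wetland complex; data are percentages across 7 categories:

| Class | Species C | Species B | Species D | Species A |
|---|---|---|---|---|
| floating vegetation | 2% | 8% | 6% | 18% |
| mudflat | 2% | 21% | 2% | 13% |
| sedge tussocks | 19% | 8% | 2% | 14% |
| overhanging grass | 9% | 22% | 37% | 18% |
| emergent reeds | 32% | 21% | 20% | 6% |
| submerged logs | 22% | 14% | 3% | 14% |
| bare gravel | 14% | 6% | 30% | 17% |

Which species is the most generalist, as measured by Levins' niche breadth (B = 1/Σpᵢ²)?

Convert percentages to proportions (divide by 100).
Σp_Cᵢ² = 0.02² + 0.02² + 0.19² + 0.09² + 0.32² + 0.22² + 0.14² = 0.0004 + 0.0004 + 0.0361 + 0.0081 + 0.1024 + 0.0484 + 0.0196 = 0.2154
B_C = 1 / 0.2154 = 4.6425
Σp_Bᵢ² = 0.08² + 0.21² + 0.08² + 0.22² + 0.21² + 0.14² + 0.06² = 0.0064 + 0.0441 + 0.0064 + 0.0484 + 0.0441 + 0.0196 + 0.0036 = 0.1726
B_B = 1 / 0.1726 = 5.7937
Σp_Dᵢ² = 0.06² + 0.02² + 0.02² + 0.37² + 0.20² + 0.03² + 0.30² = 0.0036 + 0.0004 + 0.0004 + 0.1369 + 0.0400 + 0.0009 + 0.0900 = 0.2722
B_D = 1 / 0.2722 = 3.6738
Σp_Aᵢ² = 0.18² + 0.13² + 0.14² + 0.18² + 0.06² + 0.14² + 0.17² = 0.0324 + 0.0169 + 0.0196 + 0.0324 + 0.0036 + 0.0196 + 0.0289 = 0.1534
B_A = 1 / 0.1534 = 6.5189
Highest B → broadest niche (most generalist): Species A (B = 6.52).

Species A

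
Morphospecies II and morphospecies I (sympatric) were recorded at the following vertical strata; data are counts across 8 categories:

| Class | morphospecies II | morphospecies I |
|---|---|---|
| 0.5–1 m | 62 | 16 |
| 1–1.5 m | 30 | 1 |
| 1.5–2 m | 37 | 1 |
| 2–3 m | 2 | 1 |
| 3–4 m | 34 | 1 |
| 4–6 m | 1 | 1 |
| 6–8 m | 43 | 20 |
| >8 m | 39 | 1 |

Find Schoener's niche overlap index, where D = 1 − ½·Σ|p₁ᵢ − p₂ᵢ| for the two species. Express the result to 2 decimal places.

0.53

Proportions for morphospecies II (n=248): 62/248=0.2500, 30/248=0.1210, 37/248=0.1492, 2/248=0.0081, 34/248=0.1371, 1/248=0.0040, 43/248=0.1734, 39/248=0.1573
Proportions for morphospecies I (n=42): 16/42=0.3810, 1/42=0.0238, 1/42=0.0238, 1/42=0.0238, 1/42=0.0238, 1/42=0.0238, 20/42=0.4762, 1/42=0.0238
Σ|p₁ᵢ − p₂ᵢ| = 0.1310 + 0.0972 + 0.1254 + 0.0157 + 0.1133 + 0.0198 + 0.3028 + 0.1335 = 0.9387
D = 1 − ½ × 0.9387 = 1 − 0.46935 = 0.53065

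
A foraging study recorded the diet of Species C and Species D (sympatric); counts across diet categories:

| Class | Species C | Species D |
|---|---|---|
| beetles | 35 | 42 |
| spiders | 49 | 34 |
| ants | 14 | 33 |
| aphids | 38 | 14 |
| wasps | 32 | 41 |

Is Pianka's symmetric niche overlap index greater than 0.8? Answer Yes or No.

Proportions for Species C (n=168): 35/168=0.2083, 49/168=0.2917, 14/168=0.0833, 38/168=0.2262, 32/168=0.1905
Proportions for Species D (n=164): 42/164=0.2561, 34/164=0.2073, 33/164=0.2012, 14/164=0.0854, 41/164=0.2500
Σ p₁ᵢp₂ᵢ = 0.053346 + 0.060469 + 0.016760 + 0.019317 + 0.047625 = 0.197517
Σp_1ᵢ² = 0.2083² + 0.2917² + 0.0833² + 0.2262² + 0.1905² = 0.043389 + 0.085089 + 0.006939 + 0.051166 + 0.036290 = 0.222873
Σp_2ᵢ² = 0.2561² + 0.2073² + 0.2012² + 0.0854² + 0.2500² = 0.065587 + 0.042973 + 0.040481 + 0.007293 + 0.062500 = 0.218834
O = 0.197517 / √(0.222873 × 0.218834) = 0.197517 / 0.2208443 = 0.8944
O = 0.8944 > 0.8 → Yes.

Yes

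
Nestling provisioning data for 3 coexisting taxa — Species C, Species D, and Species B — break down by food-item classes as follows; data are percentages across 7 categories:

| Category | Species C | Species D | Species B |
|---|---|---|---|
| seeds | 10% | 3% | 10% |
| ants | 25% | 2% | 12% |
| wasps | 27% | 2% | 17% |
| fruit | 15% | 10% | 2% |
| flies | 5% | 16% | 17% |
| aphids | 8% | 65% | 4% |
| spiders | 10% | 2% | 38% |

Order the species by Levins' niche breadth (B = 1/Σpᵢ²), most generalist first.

Species C > Species B > Species D

Convert percentages to proportions (divide by 100).
Σp_Cᵢ² = 0.10² + 0.25² + 0.27² + 0.15² + 0.05² + 0.08² + 0.10² = 0.0100 + 0.0625 + 0.0729 + 0.0225 + 0.0025 + 0.0064 + 0.0100 = 0.1868
B_C = 1 / 0.1868 = 5.3533
Σp_Dᵢ² = 0.03² + 0.02² + 0.02² + 0.10² + 0.16² + 0.65² + 0.02² = 0.0009 + 0.0004 + 0.0004 + 0.0100 + 0.0256 + 0.4225 + 0.0004 = 0.4602
B_D = 1 / 0.4602 = 2.1730
Σp_Bᵢ² = 0.10² + 0.12² + 0.17² + 0.02² + 0.17² + 0.04² + 0.38² = 0.0100 + 0.0144 + 0.0289 + 0.0004 + 0.0289 + 0.0016 + 0.1444 = 0.2286
B_B = 1 / 0.2286 = 4.3745
Ranking by B (broadest → narrowest): Species C (5.35) > Species B (4.37) > Species D (2.17)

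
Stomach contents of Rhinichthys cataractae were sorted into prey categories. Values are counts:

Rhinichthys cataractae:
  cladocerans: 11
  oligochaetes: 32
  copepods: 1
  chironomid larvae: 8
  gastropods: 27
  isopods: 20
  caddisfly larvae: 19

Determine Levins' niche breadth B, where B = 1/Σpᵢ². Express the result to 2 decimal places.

Proportions for Rhinichthys cataractae (n=118): 11/118=0.0932, 32/118=0.2712, 1/118=0.0085, 8/118=0.0678, 27/118=0.2288, 20/118=0.1695, 19/118=0.1610
Σpᵢ² = 0.0932² + 0.2712² + 0.0085² + 0.0678² + 0.2288² + 0.1695² + 0.1610² = 0.008686 + 0.073549 + 0.000072 + 0.004597 + 0.052349 + 0.028730 + 0.025921 = 0.193904
B = 1 / 0.193904 = 5.1572

5.16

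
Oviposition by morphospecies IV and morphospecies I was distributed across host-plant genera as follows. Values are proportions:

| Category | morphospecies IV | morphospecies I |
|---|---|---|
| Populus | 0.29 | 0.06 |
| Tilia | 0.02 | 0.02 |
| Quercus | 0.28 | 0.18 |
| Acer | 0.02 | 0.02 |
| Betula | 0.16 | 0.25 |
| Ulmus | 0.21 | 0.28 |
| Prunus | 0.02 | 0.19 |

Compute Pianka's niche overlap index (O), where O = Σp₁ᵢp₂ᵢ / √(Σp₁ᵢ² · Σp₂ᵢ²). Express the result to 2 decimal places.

Σ p₁ᵢp₂ᵢ = 0.0174 + 0.0004 + 0.0504 + 0.0004 + 0.0400 + 0.0588 + 0.0038 = 0.1712
Σp_1ᵢ² = 0.29² + 0.02² + 0.28² + 0.02² + 0.16² + 0.21² + 0.02² = 0.0841 + 0.0004 + 0.0784 + 0.0004 + 0.0256 + 0.0441 + 0.0004 = 0.2334
Σp_2ᵢ² = 0.06² + 0.02² + 0.18² + 0.02² + 0.25² + 0.28² + 0.19² = 0.0036 + 0.0004 + 0.0324 + 0.0004 + 0.0625 + 0.0784 + 0.0361 = 0.2138
O = 0.1712 / √(0.2334 × 0.2138) = 0.1712 / 0.22339 = 0.7664

0.77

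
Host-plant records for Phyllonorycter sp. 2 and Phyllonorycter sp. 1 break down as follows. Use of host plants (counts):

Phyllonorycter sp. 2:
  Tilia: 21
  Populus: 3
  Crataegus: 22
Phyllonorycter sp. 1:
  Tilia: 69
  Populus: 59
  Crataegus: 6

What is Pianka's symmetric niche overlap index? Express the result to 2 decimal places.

Proportions for Phyllonorycter sp. 2 (n=46): 21/46=0.4565, 3/46=0.0652, 22/46=0.4783
Proportions for Phyllonorycter sp. 1 (n=134): 69/134=0.5149, 59/134=0.4403, 6/134=0.0448
Σ p₁ᵢp₂ᵢ = 0.235052 + 0.028708 + 0.021428 = 0.285188
Σp_1ᵢ² = 0.4565² + 0.0652² + 0.4783² = 0.208392 + 0.004251 + 0.228771 = 0.441414
Σp_2ᵢ² = 0.5149² + 0.4403² + 0.0448² = 0.265122 + 0.193864 + 0.002007 = 0.460993
O = 0.285188 / √(0.441414 × 0.460993) = 0.285188 / 0.4510973 = 0.6322

0.63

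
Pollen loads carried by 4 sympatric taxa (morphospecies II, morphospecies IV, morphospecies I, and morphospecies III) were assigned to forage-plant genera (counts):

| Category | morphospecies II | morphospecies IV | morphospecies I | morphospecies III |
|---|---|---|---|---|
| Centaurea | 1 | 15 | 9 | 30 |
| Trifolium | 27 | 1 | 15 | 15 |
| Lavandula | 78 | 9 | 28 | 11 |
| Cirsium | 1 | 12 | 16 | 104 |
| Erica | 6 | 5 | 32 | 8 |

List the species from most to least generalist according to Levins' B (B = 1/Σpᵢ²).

Proportions for morphospecies II (n=113): 1/113=0.0088, 27/113=0.2389, 78/113=0.6903, 1/113=0.0088, 6/113=0.0531
Proportions for morphospecies IV (n=42): 15/42=0.3571, 1/42=0.0238, 9/42=0.2143, 12/42=0.2857, 5/42=0.1190
Proportions for morphospecies I (n=100): 9/100=0.0900, 15/100=0.1500, 28/100=0.2800, 16/100=0.1600, 32/100=0.3200
Proportions for morphospecies III (n=168): 30/168=0.1786, 15/168=0.0893, 11/168=0.0655, 104/168=0.6190, 8/168=0.0476
Σp_IIᵢ² = 0.0088² + 0.2389² + 0.6903² + 0.0088² + 0.0531² = 0.000077 + 0.057073 + 0.476514 + 0.000077 + 0.002820 = 0.536561
B_II = 1 / 0.536561 = 1.8637
Σp_IVᵢ² = 0.3571² + 0.0238² + 0.2143² + 0.2857² + 0.1190² = 0.127520 + 0.000566 + 0.045924 + 0.081624 + 0.014161 = 0.269795
B_IV = 1 / 0.269795 = 3.7065
Σp_Iᵢ² = 0.0900² + 0.1500² + 0.2800² + 0.1600² + 0.3200² = 0.008100 + 0.022500 + 0.078400 + 0.025600 + 0.102400 = 0.237000
B_I = 1 / 0.237000 = 4.2194
Σp_IIIᵢ² = 0.1786² + 0.0893² + 0.0655² + 0.6190² + 0.0476² = 0.031898 + 0.007974 + 0.004290 + 0.383161 + 0.002266 = 0.429589
B_III = 1 / 0.429589 = 2.3278
Ranking by B (broadest → narrowest): morphospecies I (4.22) > morphospecies IV (3.71) > morphospecies III (2.33) > morphospecies II (1.86)

morphospecies I > morphospecies IV > morphospecies III > morphospecies II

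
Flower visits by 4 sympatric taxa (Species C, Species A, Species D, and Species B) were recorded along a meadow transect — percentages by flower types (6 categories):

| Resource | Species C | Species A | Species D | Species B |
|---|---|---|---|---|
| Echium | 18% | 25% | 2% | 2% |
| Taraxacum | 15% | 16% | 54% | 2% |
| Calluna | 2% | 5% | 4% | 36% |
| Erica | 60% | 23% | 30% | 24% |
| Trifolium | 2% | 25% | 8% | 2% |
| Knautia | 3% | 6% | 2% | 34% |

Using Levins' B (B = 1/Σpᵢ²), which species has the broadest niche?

Species A

Convert percentages to proportions (divide by 100).
Σp_Cᵢ² = 0.18² + 0.15² + 0.02² + 0.60² + 0.02² + 0.03² = 0.0324 + 0.0225 + 0.0004 + 0.3600 + 0.0004 + 0.0009 = 0.4166
B_C = 1 / 0.4166 = 2.4004
Σp_Aᵢ² = 0.25² + 0.16² + 0.05² + 0.23² + 0.25² + 0.06² = 0.0625 + 0.0256 + 0.0025 + 0.0529 + 0.0625 + 0.0036 = 0.2096
B_A = 1 / 0.2096 = 4.7710
Σp_Dᵢ² = 0.02² + 0.54² + 0.04² + 0.30² + 0.08² + 0.02² = 0.0004 + 0.2916 + 0.0016 + 0.0900 + 0.0064 + 0.0004 = 0.3904
B_D = 1 / 0.3904 = 2.5615
Σp_Bᵢ² = 0.02² + 0.02² + 0.36² + 0.24² + 0.02² + 0.34² = 0.0004 + 0.0004 + 0.1296 + 0.0576 + 0.0004 + 0.1156 = 0.3040
B_B = 1 / 0.3040 = 3.2895
Highest B → broadest niche (most generalist): Species A (B = 4.77).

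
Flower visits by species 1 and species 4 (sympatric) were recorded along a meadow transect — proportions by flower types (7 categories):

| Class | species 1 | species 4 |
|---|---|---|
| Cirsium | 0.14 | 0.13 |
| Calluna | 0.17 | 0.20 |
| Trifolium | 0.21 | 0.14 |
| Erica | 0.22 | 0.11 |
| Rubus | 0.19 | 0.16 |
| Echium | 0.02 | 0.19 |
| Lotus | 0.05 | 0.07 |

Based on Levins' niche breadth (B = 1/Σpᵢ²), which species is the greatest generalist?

species 4

Σp_1ᵢ² = 0.14² + 0.17² + 0.21² + 0.22² + 0.19² + 0.02² + 0.05² = 0.0196 + 0.0289 + 0.0441 + 0.0484 + 0.0361 + 0.0004 + 0.0025 = 0.1800
B_1 = 1 / 0.1800 = 5.5556
Σp_4ᵢ² = 0.13² + 0.20² + 0.14² + 0.11² + 0.16² + 0.19² + 0.07² = 0.0169 + 0.0400 + 0.0196 + 0.0121 + 0.0256 + 0.0361 + 0.0049 = 0.1552
B_4 = 1 / 0.1552 = 6.4433
Highest B → broadest niche (most generalist): species 4 (B = 6.44).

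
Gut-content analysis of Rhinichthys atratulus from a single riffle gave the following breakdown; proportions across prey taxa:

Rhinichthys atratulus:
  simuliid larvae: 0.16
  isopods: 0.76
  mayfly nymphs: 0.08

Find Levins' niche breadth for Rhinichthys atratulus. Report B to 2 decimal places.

Σpᵢ² = 0.16² + 0.76² + 0.08² = 0.0256 + 0.5776 + 0.0064 = 0.6096
B = 1 / 0.6096 = 1.6404

1.64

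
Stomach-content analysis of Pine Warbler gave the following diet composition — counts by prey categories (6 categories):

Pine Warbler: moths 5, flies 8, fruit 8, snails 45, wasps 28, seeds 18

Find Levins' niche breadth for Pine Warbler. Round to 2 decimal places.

Proportions for Pine Warbler (n=112): 5/112=0.0446, 8/112=0.0714, 8/112=0.0714, 45/112=0.4018, 28/112=0.2500, 18/112=0.1607
Σpᵢ² = 0.0446² + 0.0714² + 0.0714² + 0.4018² + 0.2500² + 0.1607² = 0.001989 + 0.005098 + 0.005098 + 0.161443 + 0.062500 + 0.025824 = 0.261952
B = 1 / 0.261952 = 3.8175

3.82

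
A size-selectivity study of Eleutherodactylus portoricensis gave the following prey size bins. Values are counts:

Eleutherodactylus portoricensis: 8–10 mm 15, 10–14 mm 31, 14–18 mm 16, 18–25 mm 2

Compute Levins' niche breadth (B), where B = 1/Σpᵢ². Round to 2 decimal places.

2.83

Proportions for Eleutherodactylus portoricensis (n=64): 15/64=0.2344, 31/64=0.4844, 16/64=0.2500, 2/64=0.0313
Σpᵢ² = 0.2344² + 0.4844² + 0.2500² + 0.0313² = 0.054943 + 0.234643 + 0.062500 + 0.000980 = 0.353066
B = 1 / 0.353066 = 2.8323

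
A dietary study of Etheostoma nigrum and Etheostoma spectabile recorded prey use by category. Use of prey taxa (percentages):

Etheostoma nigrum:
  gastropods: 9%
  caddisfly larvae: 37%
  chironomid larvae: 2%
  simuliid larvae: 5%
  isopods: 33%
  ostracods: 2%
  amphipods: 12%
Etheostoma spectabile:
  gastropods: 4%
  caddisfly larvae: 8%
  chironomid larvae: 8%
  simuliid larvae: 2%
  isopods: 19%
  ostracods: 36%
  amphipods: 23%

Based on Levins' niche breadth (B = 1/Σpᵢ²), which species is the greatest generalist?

Convert percentages to proportions (divide by 100).
Σp_nigrᵢ² = 0.09² + 0.37² + 0.02² + 0.05² + 0.33² + 0.02² + 0.12² = 0.0081 + 0.1369 + 0.0004 + 0.0025 + 0.1089 + 0.0004 + 0.0144 = 0.2716
B_nigr = 1 / 0.2716 = 3.6819
Σp_specᵢ² = 0.04² + 0.08² + 0.08² + 0.02² + 0.19² + 0.36² + 0.23² = 0.0016 + 0.0064 + 0.0064 + 0.0004 + 0.0361 + 0.1296 + 0.0529 = 0.2334
B_spec = 1 / 0.2334 = 4.2845
Highest B → broadest niche (most generalist): Etheostoma spectabile (B = 4.28).

Etheostoma spectabile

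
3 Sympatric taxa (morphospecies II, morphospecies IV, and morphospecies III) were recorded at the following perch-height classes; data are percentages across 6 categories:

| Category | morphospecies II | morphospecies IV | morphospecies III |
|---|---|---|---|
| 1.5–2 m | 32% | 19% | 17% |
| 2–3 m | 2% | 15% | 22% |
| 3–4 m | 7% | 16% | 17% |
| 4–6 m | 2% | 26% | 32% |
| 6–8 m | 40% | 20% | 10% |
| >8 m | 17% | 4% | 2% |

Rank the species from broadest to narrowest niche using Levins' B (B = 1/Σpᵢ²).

Convert percentages to proportions (divide by 100).
Σp_IIᵢ² = 0.32² + 0.02² + 0.07² + 0.02² + 0.40² + 0.17² = 0.1024 + 0.0004 + 0.0049 + 0.0004 + 0.1600 + 0.0289 = 0.2970
B_II = 1 / 0.2970 = 3.3670
Σp_IVᵢ² = 0.19² + 0.15² + 0.16² + 0.26² + 0.20² + 0.04² = 0.0361 + 0.0225 + 0.0256 + 0.0676 + 0.0400 + 0.0016 = 0.1934
B_IV = 1 / 0.1934 = 5.1706
Σp_IIIᵢ² = 0.17² + 0.22² + 0.17² + 0.32² + 0.10² + 0.02² = 0.0289 + 0.0484 + 0.0289 + 0.1024 + 0.0100 + 0.0004 = 0.2190
B_III = 1 / 0.2190 = 4.5662
Ranking by B (broadest → narrowest): morphospecies IV (5.17) > morphospecies III (4.57) > morphospecies II (3.37)

morphospecies IV > morphospecies III > morphospecies II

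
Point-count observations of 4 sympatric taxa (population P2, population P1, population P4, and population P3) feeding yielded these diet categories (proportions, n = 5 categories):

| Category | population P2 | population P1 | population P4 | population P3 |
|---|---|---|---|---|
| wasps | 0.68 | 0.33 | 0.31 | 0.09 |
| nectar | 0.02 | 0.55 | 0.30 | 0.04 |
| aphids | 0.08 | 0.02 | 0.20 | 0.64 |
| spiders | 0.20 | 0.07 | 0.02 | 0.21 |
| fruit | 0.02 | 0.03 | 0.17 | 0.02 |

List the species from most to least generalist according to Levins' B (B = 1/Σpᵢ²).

population P4 > population P1 > population P3 > population P2

Σp_P2ᵢ² = 0.68² + 0.02² + 0.08² + 0.20² + 0.02² = 0.4624 + 0.0004 + 0.0064 + 0.0400 + 0.0004 = 0.5096
B_P2 = 1 / 0.5096 = 1.9623
Σp_P1ᵢ² = 0.33² + 0.55² + 0.02² + 0.07² + 0.03² = 0.1089 + 0.3025 + 0.0004 + 0.0049 + 0.0009 = 0.4176
B_P1 = 1 / 0.4176 = 2.3946
Σp_P4ᵢ² = 0.31² + 0.30² + 0.20² + 0.02² + 0.17² = 0.0961 + 0.0900 + 0.0400 + 0.0004 + 0.0289 = 0.2554
B_P4 = 1 / 0.2554 = 3.9154
Σp_P3ᵢ² = 0.09² + 0.04² + 0.64² + 0.21² + 0.02² = 0.0081 + 0.0016 + 0.4096 + 0.0441 + 0.0004 = 0.4638
B_P3 = 1 / 0.4638 = 2.1561
Ranking by B (broadest → narrowest): population P4 (3.92) > population P1 (2.39) > population P3 (2.16) > population P2 (1.96)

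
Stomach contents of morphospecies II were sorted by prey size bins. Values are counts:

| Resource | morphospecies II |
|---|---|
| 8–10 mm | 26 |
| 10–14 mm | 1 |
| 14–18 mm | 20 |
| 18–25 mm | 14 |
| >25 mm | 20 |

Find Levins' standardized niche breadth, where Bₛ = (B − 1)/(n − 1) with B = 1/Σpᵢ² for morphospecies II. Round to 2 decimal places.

0.73

Proportions for morphospecies II (n=81): 26/81=0.3210, 1/81=0.0123, 20/81=0.2469, 14/81=0.1728, 20/81=0.2469
Σpᵢ² = 0.3210² + 0.0123² + 0.2469² + 0.1728² + 0.2469² = 0.103041 + 0.000151 + 0.060960 + 0.029860 + 0.060960 = 0.254972
B = 1 / 0.254972 = 3.9220
Bₛ = (B − 1)/(n − 1) = (3.9220 − 1)/(5 − 1) = 2.9220/4 = 0.7305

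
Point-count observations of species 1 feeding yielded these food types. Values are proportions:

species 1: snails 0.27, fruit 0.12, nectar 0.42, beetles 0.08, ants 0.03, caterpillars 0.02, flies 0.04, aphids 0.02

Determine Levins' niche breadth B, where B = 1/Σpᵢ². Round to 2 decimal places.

3.66

Σpᵢ² = 0.27² + 0.12² + 0.42² + 0.08² + 0.03² + 0.02² + 0.04² + 0.02² = 0.0729 + 0.0144 + 0.1764 + 0.0064 + 0.0009 + 0.0004 + 0.0016 + 0.0004 = 0.2734
B = 1 / 0.2734 = 3.6576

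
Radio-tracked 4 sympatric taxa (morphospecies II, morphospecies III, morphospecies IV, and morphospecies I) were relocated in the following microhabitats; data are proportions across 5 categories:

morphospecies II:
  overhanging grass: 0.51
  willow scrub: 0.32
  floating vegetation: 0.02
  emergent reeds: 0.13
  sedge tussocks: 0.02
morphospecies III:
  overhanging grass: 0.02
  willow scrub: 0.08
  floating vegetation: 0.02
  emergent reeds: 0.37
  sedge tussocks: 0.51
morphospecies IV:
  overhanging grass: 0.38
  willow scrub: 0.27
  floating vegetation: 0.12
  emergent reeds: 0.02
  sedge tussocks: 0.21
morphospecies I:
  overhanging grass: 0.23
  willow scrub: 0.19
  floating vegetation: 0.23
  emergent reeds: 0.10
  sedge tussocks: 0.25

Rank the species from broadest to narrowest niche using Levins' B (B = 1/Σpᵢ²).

Σp_IIᵢ² = 0.51² + 0.32² + 0.02² + 0.13² + 0.02² = 0.2601 + 0.1024 + 0.0004 + 0.0169 + 0.0004 = 0.3802
B_II = 1 / 0.3802 = 2.6302
Σp_IIIᵢ² = 0.02² + 0.08² + 0.02² + 0.37² + 0.51² = 0.0004 + 0.0064 + 0.0004 + 0.1369 + 0.2601 = 0.4042
B_III = 1 / 0.4042 = 2.4740
Σp_IVᵢ² = 0.38² + 0.27² + 0.12² + 0.02² + 0.21² = 0.1444 + 0.0729 + 0.0144 + 0.0004 + 0.0441 = 0.2762
B_IV = 1 / 0.2762 = 3.6206
Σp_Iᵢ² = 0.23² + 0.19² + 0.23² + 0.10² + 0.25² = 0.0529 + 0.0361 + 0.0529 + 0.0100 + 0.0625 = 0.2144
B_I = 1 / 0.2144 = 4.6642
Ranking by B (broadest → narrowest): morphospecies I (4.66) > morphospecies IV (3.62) > morphospecies II (2.63) > morphospecies III (2.47)

morphospecies I > morphospecies IV > morphospecies II > morphospecies III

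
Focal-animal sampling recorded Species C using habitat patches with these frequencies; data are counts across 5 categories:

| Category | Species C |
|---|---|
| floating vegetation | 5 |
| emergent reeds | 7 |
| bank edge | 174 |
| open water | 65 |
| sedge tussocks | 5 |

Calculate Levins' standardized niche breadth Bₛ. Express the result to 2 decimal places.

0.22

Proportions for Species C (n=256): 5/256=0.0195, 7/256=0.0273, 174/256=0.6797, 65/256=0.2539, 5/256=0.0195
Σpᵢ² = 0.0195² + 0.0273² + 0.6797² + 0.2539² + 0.0195² = 0.000380 + 0.000745 + 0.461992 + 0.064465 + 0.000380 = 0.527962
B = 1 / 0.527962 = 1.8941
Bₛ = (B − 1)/(n − 1) = (1.8941 − 1)/(5 − 1) = 0.8941/4 = 0.2235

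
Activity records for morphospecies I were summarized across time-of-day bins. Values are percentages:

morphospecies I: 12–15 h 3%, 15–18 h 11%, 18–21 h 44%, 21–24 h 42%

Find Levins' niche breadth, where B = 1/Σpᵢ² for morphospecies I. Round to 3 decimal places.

2.611

Convert percentages to proportions (divide by 100).
Σpᵢ² = 0.03² + 0.11² + 0.44² + 0.42² = 0.0009 + 0.0121 + 0.1936 + 0.1764 = 0.3830
B = 1 / 0.3830 = 2.61097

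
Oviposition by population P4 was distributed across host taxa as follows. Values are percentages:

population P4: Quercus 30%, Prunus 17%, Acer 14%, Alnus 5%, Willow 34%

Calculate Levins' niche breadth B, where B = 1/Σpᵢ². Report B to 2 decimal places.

3.90

Convert percentages to proportions (divide by 100).
Σpᵢ² = 0.30² + 0.17² + 0.14² + 0.05² + 0.34² = 0.0900 + 0.0289 + 0.0196 + 0.0025 + 0.1156 = 0.2566
B = 1 / 0.2566 = 3.8971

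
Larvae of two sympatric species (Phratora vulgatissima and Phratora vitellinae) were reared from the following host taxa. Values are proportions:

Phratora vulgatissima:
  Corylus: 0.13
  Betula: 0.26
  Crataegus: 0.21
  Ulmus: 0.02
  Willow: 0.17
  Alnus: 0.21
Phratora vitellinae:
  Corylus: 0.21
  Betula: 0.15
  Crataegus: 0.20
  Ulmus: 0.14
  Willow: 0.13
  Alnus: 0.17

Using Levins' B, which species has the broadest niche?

Σp_vulgᵢ² = 0.13² + 0.26² + 0.21² + 0.02² + 0.17² + 0.21² = 0.0169 + 0.0676 + 0.0441 + 0.0004 + 0.0289 + 0.0441 = 0.2020
B_vulg = 1 / 0.2020 = 4.9505
Σp_viteᵢ² = 0.21² + 0.15² + 0.20² + 0.14² + 0.13² + 0.17² = 0.0441 + 0.0225 + 0.0400 + 0.0196 + 0.0169 + 0.0289 = 0.1720
B_vite = 1 / 0.1720 = 5.8140
Highest B → broadest niche (most generalist): Phratora vitellinae (B = 5.81).

Phratora vitellinae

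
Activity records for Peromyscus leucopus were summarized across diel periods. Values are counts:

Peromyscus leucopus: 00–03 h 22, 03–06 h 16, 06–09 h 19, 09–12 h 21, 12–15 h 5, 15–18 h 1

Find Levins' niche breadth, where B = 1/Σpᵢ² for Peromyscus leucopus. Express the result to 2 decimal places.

4.50

Proportions for Peromyscus leucopus (n=84): 22/84=0.2619, 16/84=0.1905, 19/84=0.2262, 21/84=0.2500, 5/84=0.0595, 1/84=0.0119
Σpᵢ² = 0.2619² + 0.1905² + 0.2262² + 0.2500² + 0.0595² + 0.0119² = 0.068592 + 0.036290 + 0.051166 + 0.062500 + 0.003540 + 0.000142 = 0.222230
B = 1 / 0.222230 = 4.4998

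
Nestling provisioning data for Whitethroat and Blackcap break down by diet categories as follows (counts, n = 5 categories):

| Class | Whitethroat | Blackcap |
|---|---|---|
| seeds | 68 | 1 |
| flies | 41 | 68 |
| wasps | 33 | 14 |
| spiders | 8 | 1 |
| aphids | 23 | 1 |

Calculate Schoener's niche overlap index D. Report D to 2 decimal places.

Proportions for Whitethroat (n=173): 68/173=0.3931, 41/173=0.2370, 33/173=0.1908, 8/173=0.0462, 23/173=0.1329
Proportions for Blackcap (n=85): 1/85=0.0118, 68/85=0.8000, 14/85=0.1647, 1/85=0.0118, 1/85=0.0118
Σ|p₁ᵢ − p₂ᵢ| = 0.3813 + 0.5630 + 0.0261 + 0.0344 + 0.1211 = 1.1259
D = 1 − ½ × 1.1259 = 1 − 0.56295 = 0.43705

0.44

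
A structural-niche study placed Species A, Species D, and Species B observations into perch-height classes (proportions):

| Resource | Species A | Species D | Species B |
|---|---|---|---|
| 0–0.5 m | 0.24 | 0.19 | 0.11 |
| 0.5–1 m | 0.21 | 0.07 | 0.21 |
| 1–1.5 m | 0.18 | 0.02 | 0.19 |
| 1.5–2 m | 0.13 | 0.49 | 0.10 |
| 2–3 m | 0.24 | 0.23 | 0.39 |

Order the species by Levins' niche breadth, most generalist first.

Σp_Aᵢ² = 0.24² + 0.21² + 0.18² + 0.13² + 0.24² = 0.0576 + 0.0441 + 0.0324 + 0.0169 + 0.0576 = 0.2086
B_A = 1 / 0.2086 = 4.7939
Σp_Dᵢ² = 0.19² + 0.07² + 0.02² + 0.49² + 0.23² = 0.0361 + 0.0049 + 0.0004 + 0.2401 + 0.0529 = 0.3344
B_D = 1 / 0.3344 = 2.9904
Σp_Bᵢ² = 0.11² + 0.21² + 0.19² + 0.10² + 0.39² = 0.0121 + 0.0441 + 0.0361 + 0.0100 + 0.1521 = 0.2544
B_B = 1 / 0.2544 = 3.9308
Ranking by B (broadest → narrowest): Species A (4.79) > Species B (3.93) > Species D (2.99)

Species A > Species B > Species D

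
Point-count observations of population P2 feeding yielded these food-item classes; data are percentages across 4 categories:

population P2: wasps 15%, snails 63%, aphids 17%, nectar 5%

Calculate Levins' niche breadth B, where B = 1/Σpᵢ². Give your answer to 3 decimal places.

2.218

Convert percentages to proportions (divide by 100).
Σpᵢ² = 0.15² + 0.63² + 0.17² + 0.05² = 0.0225 + 0.3969 + 0.0289 + 0.0025 = 0.4508
B = 1 / 0.4508 = 2.21828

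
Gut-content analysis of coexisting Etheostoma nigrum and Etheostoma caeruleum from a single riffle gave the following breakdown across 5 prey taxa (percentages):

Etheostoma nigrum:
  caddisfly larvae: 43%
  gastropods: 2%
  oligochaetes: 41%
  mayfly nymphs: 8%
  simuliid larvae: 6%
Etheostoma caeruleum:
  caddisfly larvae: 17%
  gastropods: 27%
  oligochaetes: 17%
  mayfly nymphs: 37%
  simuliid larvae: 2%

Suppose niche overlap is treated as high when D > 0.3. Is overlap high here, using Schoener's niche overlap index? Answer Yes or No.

Convert percentages to proportions (divide by 100).
Σ|p₁ᵢ − p₂ᵢ| = 0.26 + 0.25 + 0.24 + 0.29 + 0.04 = 1.08
D = 1 − ½ × 1.08 = 1 − 0.540 = 0.4600
D = 0.4600 > 0.3 → Yes.

Yes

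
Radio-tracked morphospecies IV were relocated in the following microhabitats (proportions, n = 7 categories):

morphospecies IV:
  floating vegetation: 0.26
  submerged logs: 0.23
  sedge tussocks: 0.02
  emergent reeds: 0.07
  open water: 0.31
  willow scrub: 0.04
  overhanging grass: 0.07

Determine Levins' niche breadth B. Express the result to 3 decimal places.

Σpᵢ² = 0.26² + 0.23² + 0.02² + 0.07² + 0.31² + 0.04² + 0.07² = 0.0676 + 0.0529 + 0.0004 + 0.0049 + 0.0961 + 0.0016 + 0.0049 = 0.2284
B = 1 / 0.2284 = 4.37828

4.378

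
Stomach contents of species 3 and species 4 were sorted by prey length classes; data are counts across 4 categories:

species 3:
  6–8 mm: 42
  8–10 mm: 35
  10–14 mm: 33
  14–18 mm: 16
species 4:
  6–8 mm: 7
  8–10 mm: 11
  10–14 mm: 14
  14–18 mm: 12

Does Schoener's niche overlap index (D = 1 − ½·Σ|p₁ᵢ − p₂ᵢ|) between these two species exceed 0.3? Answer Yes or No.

Proportions for species 3 (n=126): 42/126=0.3333, 35/126=0.2778, 33/126=0.2619, 16/126=0.1270
Proportions for species 4 (n=44): 7/44=0.1591, 11/44=0.2500, 14/44=0.3182, 12/44=0.2727
Σ|p₁ᵢ − p₂ᵢ| = 0.1742 + 0.0278 + 0.0563 + 0.1457 = 0.4040
D = 1 − ½ × 0.4040 = 1 − 0.20200 = 0.79800
D = 0.79800 > 0.3 → Yes.

Yes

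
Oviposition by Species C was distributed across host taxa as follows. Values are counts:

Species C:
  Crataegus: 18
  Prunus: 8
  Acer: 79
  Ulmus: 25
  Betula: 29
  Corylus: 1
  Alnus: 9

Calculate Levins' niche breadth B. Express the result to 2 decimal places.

3.49

Proportions for Species C (n=169): 18/169=0.1065, 8/169=0.0473, 79/169=0.4675, 25/169=0.1479, 29/169=0.1716, 1/169=0.0059, 9/169=0.0533
Σpᵢ² = 0.1065² + 0.0473² + 0.4675² + 0.1479² + 0.1716² + 0.0059² + 0.0533² = 0.011342 + 0.002237 + 0.218556 + 0.021874 + 0.029447 + 0.000035 + 0.002841 = 0.286332
B = 1 / 0.286332 = 3.4924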